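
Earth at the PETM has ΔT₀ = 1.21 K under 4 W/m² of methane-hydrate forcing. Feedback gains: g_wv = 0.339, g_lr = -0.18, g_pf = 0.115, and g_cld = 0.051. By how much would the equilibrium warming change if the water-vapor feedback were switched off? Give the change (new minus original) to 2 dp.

-0.60 K

Original: g = 0.325, ΔT = 1.21/(1−0.325) = 1.7926 K.
Without water-vapor: g' = -0.014, ΔT' = 1.21/(1+0.014) = 1.1933 K.
Change = 1.1933 − 1.7926 = -0.60 K.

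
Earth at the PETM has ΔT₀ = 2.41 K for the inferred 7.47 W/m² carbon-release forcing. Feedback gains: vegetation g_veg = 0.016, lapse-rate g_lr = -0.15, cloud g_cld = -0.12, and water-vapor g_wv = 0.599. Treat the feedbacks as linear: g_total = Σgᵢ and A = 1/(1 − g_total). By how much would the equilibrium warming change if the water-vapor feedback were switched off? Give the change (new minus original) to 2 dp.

Original: g = 0.345, ΔT = 2.41/(1−0.345) = 3.6794 K.
Without water-vapor: g' = -0.254, ΔT' = 2.41/(1+0.254) = 1.9219 K.
Change = 1.9219 − 3.6794 = -1.76 K.

-1.76 K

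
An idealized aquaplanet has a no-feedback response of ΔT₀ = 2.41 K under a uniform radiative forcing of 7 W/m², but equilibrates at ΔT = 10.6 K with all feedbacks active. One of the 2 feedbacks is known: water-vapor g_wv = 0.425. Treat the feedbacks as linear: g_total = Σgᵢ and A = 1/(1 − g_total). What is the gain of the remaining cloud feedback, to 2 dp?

0.35

Amplification A = ΔT/ΔT₀ = 10.6/2.41 = 4.398.
Total gain g = 1 − 1/A = 1 − 1/4.398 = 0.7726.
The known gain is 0.425.
g_cld = 0.7726 − 0.425 = 0.35.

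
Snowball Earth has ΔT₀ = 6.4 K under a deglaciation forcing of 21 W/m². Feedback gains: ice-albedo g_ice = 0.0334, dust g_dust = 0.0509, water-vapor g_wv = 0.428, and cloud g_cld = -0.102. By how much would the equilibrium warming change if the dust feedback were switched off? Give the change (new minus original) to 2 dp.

-0.86 K

Original: g = 0.4103, ΔT = 6.4/(1−0.4103) = 10.8530 K.
Without dust: g' = 0.3594, ΔT' = 6.4/(1−0.3594) = 9.9906 K.
Change = 9.9906 − 10.8530 = -0.86 K.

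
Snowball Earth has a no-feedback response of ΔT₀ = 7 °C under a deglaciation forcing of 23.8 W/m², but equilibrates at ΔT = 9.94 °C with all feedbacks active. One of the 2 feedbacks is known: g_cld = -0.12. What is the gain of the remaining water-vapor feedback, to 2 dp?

0.42

Amplification A = ΔT/ΔT₀ = 9.94/7 = 1.42.
Total gain g = 1 − 1/A = 1 − 1/1.42 = 0.2958.
The known gain is -0.12.
g_wv = 0.2958 + 0.12 = 0.42.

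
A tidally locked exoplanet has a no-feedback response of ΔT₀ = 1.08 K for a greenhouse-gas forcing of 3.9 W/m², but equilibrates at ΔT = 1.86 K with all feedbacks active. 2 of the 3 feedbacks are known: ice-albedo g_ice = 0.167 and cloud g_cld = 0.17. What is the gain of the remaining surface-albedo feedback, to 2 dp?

Amplification A = ΔT/ΔT₀ = 1.86/1.08 = 1.722.
Total gain g = 1 − 1/A = 1 − 1/1.722 = 0.4193.
Known gains sum to 0.167 + 0.17 = 0.337.
g_alb = 0.4193 − 0.337 = 0.08.

0.08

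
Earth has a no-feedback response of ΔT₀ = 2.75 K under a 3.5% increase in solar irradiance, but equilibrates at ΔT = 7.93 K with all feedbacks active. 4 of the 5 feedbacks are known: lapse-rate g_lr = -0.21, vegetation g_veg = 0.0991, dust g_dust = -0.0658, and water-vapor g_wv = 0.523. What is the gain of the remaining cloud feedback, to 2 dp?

Amplification A = ΔT/ΔT₀ = 7.93/2.75 = 2.884.
Total gain g = 1 − 1/A = 1 − 1/2.884 = 0.6533.
Known gains sum to -0.21 + 0.0991 − 0.0658 + 0.523 = 0.3463.
g_cld = 0.6533 − 0.3463 = 0.31.

0.31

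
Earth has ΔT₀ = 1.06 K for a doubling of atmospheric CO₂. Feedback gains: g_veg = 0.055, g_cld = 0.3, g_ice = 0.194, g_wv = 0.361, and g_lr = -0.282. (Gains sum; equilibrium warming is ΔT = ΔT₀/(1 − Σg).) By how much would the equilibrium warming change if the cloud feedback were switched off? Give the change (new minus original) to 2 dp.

-1.27 K

Original: g = 0.628, ΔT = 1.06/(1−0.628) = 2.8495 K.
Without cloud: g' = 0.328, ΔT' = 1.06/(1−0.328) = 1.5774 K.
Change = 1.5774 − 2.8495 = -1.27 K.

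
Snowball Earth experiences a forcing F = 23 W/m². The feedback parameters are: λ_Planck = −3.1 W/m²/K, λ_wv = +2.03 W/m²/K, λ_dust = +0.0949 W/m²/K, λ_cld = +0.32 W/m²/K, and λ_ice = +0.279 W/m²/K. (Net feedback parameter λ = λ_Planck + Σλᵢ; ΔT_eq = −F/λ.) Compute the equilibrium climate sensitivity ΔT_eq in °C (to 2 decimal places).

61.15 °C

Net feedback parameter λ = (−3.1) + (+2.03) + (+0.0949) + (+0.32) + (+0.279) = -0.3761 W/m²/K.
ΔT = −F/λ = −23/(-0.3761) = 61.15 °C.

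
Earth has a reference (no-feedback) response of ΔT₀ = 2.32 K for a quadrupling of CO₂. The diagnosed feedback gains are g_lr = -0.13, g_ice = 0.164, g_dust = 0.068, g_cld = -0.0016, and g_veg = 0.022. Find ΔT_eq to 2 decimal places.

2.64 K

Total gain g = -0.13 + 0.164 + 0.068 − 0.0016 + 0.022 = 0.1224.
Amplification A = 1/(1 − 0.1224) = 1.139.
ΔT = 2.32 × 1.139 = 2.64 K.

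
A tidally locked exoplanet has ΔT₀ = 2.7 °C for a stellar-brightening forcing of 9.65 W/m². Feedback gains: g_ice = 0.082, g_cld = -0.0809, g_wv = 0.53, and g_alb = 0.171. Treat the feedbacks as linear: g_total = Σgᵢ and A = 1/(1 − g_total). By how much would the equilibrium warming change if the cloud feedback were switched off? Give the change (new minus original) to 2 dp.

3.38 °C

Original: g = 0.7021, ΔT = 2.7/(1−0.7021) = 9.0634 °C.
Without cloud: g' = 0.783, ΔT' = 2.7/(1−0.783) = 12.4424 °C.
Change = 12.4424 − 9.0634 = 3.38 °C.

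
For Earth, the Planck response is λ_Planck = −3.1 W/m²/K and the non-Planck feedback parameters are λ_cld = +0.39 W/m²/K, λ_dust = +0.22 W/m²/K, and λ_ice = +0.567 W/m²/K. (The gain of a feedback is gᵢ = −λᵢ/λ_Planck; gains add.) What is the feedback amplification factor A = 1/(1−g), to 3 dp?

Convert to gains: g_cld = 0.39/3.1 = 0.1258; g_dust = 0.22/3.1 = 0.07097; g_ice = 0.567/3.1 = 0.1829.
Total gain g = 0.37967.
A = 1/(1 − 0.37967) = 1.612.

1.612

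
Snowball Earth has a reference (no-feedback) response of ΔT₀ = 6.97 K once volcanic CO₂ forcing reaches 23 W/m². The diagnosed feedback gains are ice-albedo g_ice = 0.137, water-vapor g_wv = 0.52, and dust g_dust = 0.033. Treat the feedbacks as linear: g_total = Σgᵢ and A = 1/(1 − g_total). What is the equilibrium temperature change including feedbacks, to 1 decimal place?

Total gain g = 0.137 + 0.52 + 0.033 = 0.69.
Amplification A = 1/(1 − 0.69) = 3.226.
ΔT = 6.97 × 3.226 = 22.5 K.

22.5 K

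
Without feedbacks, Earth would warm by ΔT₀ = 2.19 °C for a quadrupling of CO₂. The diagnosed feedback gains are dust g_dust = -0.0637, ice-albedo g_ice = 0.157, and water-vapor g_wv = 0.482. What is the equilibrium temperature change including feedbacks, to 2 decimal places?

Total gain g = -0.0637 + 0.157 + 0.482 = 0.5753.
Amplification A = 1/(1 − 0.5753) = 2.355.
ΔT = 2.19 × 2.355 = 5.16 °C.

5.16 °C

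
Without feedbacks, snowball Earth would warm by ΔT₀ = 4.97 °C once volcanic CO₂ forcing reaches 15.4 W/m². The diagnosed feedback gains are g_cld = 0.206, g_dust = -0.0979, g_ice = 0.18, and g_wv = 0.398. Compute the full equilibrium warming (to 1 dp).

15.8 °C

Total gain g = 0.206 − 0.0979 + 0.18 + 0.398 = 0.6861.
Amplification A = 1/(1 − 0.6861) = 3.186.
ΔT = 4.97 × 3.186 = 15.8 °C.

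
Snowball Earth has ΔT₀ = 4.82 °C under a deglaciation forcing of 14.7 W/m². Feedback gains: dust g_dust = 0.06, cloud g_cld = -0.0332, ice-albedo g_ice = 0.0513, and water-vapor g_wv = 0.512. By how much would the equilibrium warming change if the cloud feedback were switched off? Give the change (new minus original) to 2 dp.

Original: g = 0.5901, ΔT = 4.82/(1−0.5901) = 11.7590 °C.
Without cloud: g' = 0.6233, ΔT' = 4.82/(1−0.6233) = 12.7953 °C.
Change = 12.7953 − 11.7590 = 1.04 °C.

1.04 °C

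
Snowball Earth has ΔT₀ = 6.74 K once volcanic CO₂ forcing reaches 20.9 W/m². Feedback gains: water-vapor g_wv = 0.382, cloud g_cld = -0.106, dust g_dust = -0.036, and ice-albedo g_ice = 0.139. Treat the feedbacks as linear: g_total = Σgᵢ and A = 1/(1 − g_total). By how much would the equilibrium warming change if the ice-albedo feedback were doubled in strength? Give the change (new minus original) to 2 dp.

3.13 K

Original: g = 0.379, ΔT = 6.74/(1−0.379) = 10.8535 K.
With doubled ice-albedo: g' = 0.518, ΔT' = 6.74/(1−0.518) = 13.9834 K.
Change = 13.9834 − 10.8535 = 3.13 K.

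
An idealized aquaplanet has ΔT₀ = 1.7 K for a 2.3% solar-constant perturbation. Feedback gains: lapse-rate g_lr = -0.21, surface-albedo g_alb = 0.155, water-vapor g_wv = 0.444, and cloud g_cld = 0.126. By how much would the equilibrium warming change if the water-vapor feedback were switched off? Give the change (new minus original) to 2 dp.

Original: g = 0.515, ΔT = 1.7/(1−0.515) = 3.5052 K.
Without water-vapor: g' = 0.071, ΔT' = 1.7/(1−0.071) = 1.8299 K.
Change = 1.8299 − 3.5052 = -1.68 K.

-1.68 K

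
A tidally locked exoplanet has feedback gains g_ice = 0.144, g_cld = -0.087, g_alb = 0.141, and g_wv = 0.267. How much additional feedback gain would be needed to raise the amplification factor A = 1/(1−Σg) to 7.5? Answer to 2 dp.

0.40

Current total gain = 0.465.
Target gain for A = 7.5: g* = 1 − 1/7.5 = 0.8667.
Additional gain needed = 0.8667 − 0.465 = 0.40.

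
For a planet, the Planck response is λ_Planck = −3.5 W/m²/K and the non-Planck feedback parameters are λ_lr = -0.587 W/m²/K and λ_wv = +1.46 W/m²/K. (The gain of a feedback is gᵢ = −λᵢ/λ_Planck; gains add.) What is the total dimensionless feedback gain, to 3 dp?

0.249

Convert to gains: g_lr = -0.587/3.5 = -0.1677; g_wv = 1.46/3.5 = 0.4171.
Total gain g = 0.2494.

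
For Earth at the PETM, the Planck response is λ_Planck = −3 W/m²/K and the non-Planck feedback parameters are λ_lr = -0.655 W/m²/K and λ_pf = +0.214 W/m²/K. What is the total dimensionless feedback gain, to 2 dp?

Convert to gains: g_lr = -0.655/3 = -0.2183; g_pf = 0.214/3 = 0.07133.
Total gain g = -0.14697.

-0.15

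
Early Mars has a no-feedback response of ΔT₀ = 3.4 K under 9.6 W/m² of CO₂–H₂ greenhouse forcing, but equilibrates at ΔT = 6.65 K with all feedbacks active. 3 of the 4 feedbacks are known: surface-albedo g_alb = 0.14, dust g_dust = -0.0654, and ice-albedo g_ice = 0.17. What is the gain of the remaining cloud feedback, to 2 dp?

Amplification A = ΔT/ΔT₀ = 6.65/3.4 = 1.956.
Total gain g = 1 − 1/A = 1 − 1/1.956 = 0.4888.
Known gains sum to 0.14 − 0.0654 + 0.17 = 0.2446.
g_cld = 0.4888 − 0.2446 = 0.24.

0.24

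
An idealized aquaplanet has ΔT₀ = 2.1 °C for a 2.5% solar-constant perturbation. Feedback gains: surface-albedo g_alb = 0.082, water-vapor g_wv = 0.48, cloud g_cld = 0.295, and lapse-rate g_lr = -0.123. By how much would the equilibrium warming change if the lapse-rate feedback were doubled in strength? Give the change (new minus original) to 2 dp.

-2.50 °C

Original: g = 0.734, ΔT = 2.1/(1−0.734) = 7.8947 °C.
With doubled lapse-rate: g' = 0.611, ΔT' = 2.1/(1−0.611) = 5.3985 °C.
Change = 5.3985 − 7.8947 = -2.50 °C.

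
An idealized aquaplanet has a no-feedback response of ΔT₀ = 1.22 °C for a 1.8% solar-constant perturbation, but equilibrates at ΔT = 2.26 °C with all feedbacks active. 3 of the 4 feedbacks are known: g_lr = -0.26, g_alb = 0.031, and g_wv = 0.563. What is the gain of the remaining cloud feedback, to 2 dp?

0.13

Amplification A = ΔT/ΔT₀ = 2.26/1.22 = 1.852.
Total gain g = 1 − 1/A = 1 − 1/1.852 = 0.46.
Known gains sum to -0.26 + 0.031 + 0.563 = 0.334.
g_cld = 0.46 − 0.334 = 0.13.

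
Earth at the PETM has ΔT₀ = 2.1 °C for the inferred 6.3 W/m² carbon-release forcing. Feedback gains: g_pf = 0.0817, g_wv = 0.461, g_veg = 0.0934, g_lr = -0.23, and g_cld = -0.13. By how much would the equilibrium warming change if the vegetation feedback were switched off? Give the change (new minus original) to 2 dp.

Original: g = 0.2761, ΔT = 2.1/(1−0.2761) = 2.9010 °C.
Without vegetation: g' = 0.1827, ΔT' = 2.1/(1−0.1827) = 2.5694 °C.
Change = 2.5694 − 2.9010 = -0.33 °C.

-0.33 °C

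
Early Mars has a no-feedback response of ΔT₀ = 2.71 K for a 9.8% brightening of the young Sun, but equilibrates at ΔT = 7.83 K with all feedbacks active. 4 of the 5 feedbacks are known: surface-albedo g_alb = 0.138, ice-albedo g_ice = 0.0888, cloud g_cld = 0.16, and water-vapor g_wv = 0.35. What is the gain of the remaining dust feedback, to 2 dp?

-0.08

Amplification A = ΔT/ΔT₀ = 7.83/2.71 = 2.889.
Total gain g = 1 − 1/A = 1 − 1/2.889 = 0.6539.
Known gains sum to 0.138 + 0.0888 + 0.16 + 0.35 = 0.7368.
g_dust = 0.6539 − 0.7368 = -0.08.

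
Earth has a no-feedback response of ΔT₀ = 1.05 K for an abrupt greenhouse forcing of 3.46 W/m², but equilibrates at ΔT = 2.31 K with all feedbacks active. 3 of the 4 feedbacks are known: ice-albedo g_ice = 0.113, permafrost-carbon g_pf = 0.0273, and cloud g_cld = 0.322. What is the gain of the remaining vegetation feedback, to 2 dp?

0.08

Amplification A = ΔT/ΔT₀ = 2.31/1.05 = 2.2.
Total gain g = 1 − 1/A = 1 − 1/2.2 = 0.5455.
Known gains sum to 0.113 + 0.0273 + 0.322 = 0.4623.
g_veg = 0.5455 − 0.4623 = 0.08.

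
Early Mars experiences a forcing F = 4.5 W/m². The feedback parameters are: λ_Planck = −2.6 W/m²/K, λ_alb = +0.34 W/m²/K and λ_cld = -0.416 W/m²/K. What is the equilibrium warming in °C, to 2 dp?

1.68 °C

Net feedback parameter λ = (−2.6) + (+0.34) + (-0.416) = -2.676 W/m²/K.
ΔT = −F/λ = −4.5/(-2.676) = 1.68 °C.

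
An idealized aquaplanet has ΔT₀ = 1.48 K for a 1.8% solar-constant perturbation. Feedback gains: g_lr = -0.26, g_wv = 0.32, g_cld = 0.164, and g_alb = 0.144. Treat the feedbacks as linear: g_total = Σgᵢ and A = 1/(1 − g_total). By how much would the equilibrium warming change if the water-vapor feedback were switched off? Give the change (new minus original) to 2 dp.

-0.79 K

Original: g = 0.368, ΔT = 1.48/(1−0.368) = 2.3418 K.
Without water-vapor: g' = 0.048, ΔT' = 1.48/(1−0.048) = 1.5546 K.
Change = 1.5546 − 2.3418 = -0.79 K.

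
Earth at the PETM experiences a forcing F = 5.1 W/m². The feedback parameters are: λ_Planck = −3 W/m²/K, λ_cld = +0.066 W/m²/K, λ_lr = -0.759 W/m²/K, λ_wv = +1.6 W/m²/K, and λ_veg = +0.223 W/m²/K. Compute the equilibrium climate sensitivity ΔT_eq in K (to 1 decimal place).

Net feedback parameter λ = (−3) + (+0.066) + (-0.759) + (+1.6) + (+0.223) = -1.87 W/m²/K.
ΔT = −F/λ = −5.1/(-1.87) = 2.7 K.

2.7 K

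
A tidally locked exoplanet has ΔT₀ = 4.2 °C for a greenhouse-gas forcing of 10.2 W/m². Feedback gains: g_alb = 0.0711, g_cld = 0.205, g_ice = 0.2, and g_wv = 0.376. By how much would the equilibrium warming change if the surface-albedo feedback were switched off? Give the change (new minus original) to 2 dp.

-9.22 °C

Original: g = 0.8521, ΔT = 4.2/(1−0.8521) = 28.3976 °C.
Without surface-albedo: g' = 0.781, ΔT' = 4.2/(1−0.781) = 19.1781 °C.
Change = 19.1781 − 28.3976 = -9.22 °C.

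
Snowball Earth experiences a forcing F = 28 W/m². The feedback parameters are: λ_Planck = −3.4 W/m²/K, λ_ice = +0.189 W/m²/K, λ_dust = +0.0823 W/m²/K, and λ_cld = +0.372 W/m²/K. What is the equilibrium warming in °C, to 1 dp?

10.2 °C

Net feedback parameter λ = (−3.4) + (+0.189) + (+0.0823) + (+0.372) = -2.7567 W/m²/K.
ΔT = −F/λ = −28/(-2.7567) = 10.2 °C.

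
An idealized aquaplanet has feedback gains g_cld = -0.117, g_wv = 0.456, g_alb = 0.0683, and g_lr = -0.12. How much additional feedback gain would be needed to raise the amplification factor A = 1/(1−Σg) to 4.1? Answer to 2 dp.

Current total gain = 0.2873.
Target gain for A = 4.1: g* = 1 − 1/4.1 = 0.7561.
Additional gain needed = 0.7561 − 0.2873 = 0.47.

0.47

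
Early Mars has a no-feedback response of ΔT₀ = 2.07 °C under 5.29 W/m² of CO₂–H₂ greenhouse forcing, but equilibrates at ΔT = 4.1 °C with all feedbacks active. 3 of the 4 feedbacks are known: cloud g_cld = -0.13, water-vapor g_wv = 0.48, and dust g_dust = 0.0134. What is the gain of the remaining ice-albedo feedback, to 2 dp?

0.13

Amplification A = ΔT/ΔT₀ = 4.1/2.07 = 1.981.
Total gain g = 1 − 1/A = 1 − 1/1.981 = 0.4952.
Known gains sum to -0.13 + 0.48 + 0.0134 = 0.3634.
g_ice = 0.4952 − 0.3634 = 0.13.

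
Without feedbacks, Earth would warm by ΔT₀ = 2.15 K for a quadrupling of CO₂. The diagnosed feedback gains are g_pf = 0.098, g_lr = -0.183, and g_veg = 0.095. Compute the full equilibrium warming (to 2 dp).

2.17 K

Total gain g = 0.098 − 0.183 + 0.095 = 0.01.
Amplification A = 1/(1 − 0.01) = 1.01.
ΔT = 2.15 × 1.01 = 2.17 K.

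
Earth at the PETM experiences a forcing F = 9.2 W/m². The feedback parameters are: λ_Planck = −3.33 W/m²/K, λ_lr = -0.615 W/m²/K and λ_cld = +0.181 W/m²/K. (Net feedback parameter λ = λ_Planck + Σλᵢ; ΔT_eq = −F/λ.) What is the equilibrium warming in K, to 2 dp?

Net feedback parameter λ = (−3.33) + (-0.615) + (+0.181) = -3.764 W/m²/K.
ΔT = −F/λ = −9.2/(-3.764) = 2.44 K.

2.44 K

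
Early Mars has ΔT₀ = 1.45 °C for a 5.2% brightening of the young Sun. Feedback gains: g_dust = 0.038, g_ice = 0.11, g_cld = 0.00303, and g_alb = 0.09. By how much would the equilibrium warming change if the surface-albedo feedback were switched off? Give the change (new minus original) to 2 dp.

Original: g = 0.24103, ΔT = 1.45/(1−0.24103) = 1.9105 °C.
Without surface-albedo: g' = 0.15103, ΔT' = 1.45/(1−0.15103) = 1.7080 °C.
Change = 1.7080 − 1.9105 = -0.20 °C.

-0.20 °C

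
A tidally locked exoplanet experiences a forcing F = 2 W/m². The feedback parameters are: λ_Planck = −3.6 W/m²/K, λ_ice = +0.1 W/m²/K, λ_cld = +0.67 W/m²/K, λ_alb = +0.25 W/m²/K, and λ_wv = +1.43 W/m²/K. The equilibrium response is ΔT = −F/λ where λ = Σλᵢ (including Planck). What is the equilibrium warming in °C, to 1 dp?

1.7 °C

Net feedback parameter λ = (−3.6) + (+0.1) + (+0.67) + (+0.25) + (+1.43) = -1.15 W/m²/K.
ΔT = −F/λ = −2/(-1.15) = 1.7 °C.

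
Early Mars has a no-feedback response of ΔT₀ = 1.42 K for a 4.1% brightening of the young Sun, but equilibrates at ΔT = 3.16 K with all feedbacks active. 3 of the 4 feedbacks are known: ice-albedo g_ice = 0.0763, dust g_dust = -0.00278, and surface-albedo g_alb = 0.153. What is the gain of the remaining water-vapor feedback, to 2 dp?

Amplification A = ΔT/ΔT₀ = 3.16/1.42 = 2.225.
Total gain g = 1 − 1/A = 1 − 1/2.225 = 0.5506.
Known gains sum to 0.0763 − 0.00278 + 0.153 = 0.22652.
g_wv = 0.5506 − 0.22652 = 0.32.

0.32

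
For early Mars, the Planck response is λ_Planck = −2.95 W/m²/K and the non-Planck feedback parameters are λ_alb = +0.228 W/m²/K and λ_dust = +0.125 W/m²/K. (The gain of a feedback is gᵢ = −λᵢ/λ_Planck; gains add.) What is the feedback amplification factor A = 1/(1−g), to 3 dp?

Convert to gains: g_alb = 0.228/2.95 = 0.07729; g_dust = 0.125/2.95 = 0.04237.
Total gain g = 0.11966.
A = 1/(1 − 0.11966) = 1.136.

1.136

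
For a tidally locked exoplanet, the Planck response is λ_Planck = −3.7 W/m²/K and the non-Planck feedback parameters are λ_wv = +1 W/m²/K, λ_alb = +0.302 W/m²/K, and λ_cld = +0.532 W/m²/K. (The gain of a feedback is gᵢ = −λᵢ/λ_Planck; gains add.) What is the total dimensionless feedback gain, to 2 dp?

Convert to gains: g_wv = 1/3.7 = 0.2703; g_alb = 0.302/3.7 = 0.08162; g_cld = 0.532/3.7 = 0.1438.
Total gain g = 0.49572.

0.50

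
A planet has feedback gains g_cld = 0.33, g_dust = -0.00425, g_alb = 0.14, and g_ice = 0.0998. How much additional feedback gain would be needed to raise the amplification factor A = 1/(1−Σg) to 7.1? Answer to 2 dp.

0.29

Current total gain = 0.56555.
Target gain for A = 7.1: g* = 1 − 1/7.1 = 0.8592.
Additional gain needed = 0.8592 − 0.56555 = 0.29.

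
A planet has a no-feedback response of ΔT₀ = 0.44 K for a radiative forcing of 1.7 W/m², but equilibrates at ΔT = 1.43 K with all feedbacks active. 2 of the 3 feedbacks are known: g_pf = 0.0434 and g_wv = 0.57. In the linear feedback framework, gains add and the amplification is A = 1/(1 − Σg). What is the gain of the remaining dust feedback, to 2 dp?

Amplification A = ΔT/ΔT₀ = 1.43/0.44 = 3.25.
Total gain g = 1 − 1/A = 1 − 1/3.25 = 0.6923.
Known gains sum to 0.0434 + 0.57 = 0.6134.
g_dust = 0.6923 − 0.6134 = 0.08.

0.08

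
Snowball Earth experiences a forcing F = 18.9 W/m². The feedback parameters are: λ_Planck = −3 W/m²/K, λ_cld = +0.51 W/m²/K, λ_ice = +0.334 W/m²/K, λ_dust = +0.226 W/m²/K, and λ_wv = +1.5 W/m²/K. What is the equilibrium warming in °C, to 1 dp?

44.0 °C

Net feedback parameter λ = (−3) + (+0.51) + (+0.334) + (+0.226) + (+1.5) = -0.43 W/m²/K.
ΔT = −F/λ = −18.9/(-0.43) = 44.0 °C.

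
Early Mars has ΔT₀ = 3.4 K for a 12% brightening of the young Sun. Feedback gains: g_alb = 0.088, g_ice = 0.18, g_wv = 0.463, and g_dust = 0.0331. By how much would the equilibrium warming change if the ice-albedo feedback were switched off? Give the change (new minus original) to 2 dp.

Original: g = 0.7641, ΔT = 3.4/(1−0.7641) = 14.4129 K.
Without ice-albedo: g' = 0.5841, ΔT' = 3.4/(1−0.5841) = 8.1750 K.
Change = 8.1750 − 14.4129 = -6.24 K.

-6.24 K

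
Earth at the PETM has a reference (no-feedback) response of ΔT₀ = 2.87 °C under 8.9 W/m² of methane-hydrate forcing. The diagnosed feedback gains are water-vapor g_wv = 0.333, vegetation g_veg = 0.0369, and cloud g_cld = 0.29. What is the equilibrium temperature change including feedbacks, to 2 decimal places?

8.44 °C

Total gain g = 0.333 + 0.0369 + 0.29 = 0.6599.
Amplification A = 1/(1 − 0.6599) = 2.94.
ΔT = 2.87 × 2.94 = 8.44 °C.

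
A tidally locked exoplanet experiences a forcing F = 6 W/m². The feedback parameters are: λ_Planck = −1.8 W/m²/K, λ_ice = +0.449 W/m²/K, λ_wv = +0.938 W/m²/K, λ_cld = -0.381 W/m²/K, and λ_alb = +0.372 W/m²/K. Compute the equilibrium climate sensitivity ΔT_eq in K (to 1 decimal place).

Net feedback parameter λ = (−1.8) + (+0.449) + (+0.938) + (-0.381) + (+0.372) = -0.422 W/m²/K.
ΔT = −F/λ = −6/(-0.422) = 14.2 K.

14.2 K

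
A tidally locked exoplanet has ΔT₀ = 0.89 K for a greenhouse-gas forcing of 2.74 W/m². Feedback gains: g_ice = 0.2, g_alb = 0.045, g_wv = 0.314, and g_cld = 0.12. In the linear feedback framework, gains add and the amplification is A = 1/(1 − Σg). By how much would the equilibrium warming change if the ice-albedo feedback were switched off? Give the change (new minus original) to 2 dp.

Original: g = 0.679, ΔT = 0.89/(1−0.679) = 2.7726 K.
Without ice-albedo: g' = 0.479, ΔT' = 0.89/(1−0.479) = 1.7083 K.
Change = 1.7083 − 2.7726 = -1.06 K.

-1.06 K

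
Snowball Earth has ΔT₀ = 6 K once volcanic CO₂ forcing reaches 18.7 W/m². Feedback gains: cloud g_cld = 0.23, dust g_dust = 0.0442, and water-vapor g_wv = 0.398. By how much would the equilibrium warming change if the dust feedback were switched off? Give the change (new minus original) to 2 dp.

Original: g = 0.6722, ΔT = 6/(1−0.6722) = 18.3038 K.
Without dust: g' = 0.628, ΔT' = 6/(1−0.628) = 16.1290 K.
Change = 16.1290 − 18.3038 = -2.17 K.

-2.17 K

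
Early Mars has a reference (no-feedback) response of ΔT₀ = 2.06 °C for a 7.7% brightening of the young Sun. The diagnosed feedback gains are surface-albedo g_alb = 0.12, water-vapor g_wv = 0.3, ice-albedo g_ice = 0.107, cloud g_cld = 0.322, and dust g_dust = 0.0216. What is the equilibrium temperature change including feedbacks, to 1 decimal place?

15.9 °C

Total gain g = 0.12 + 0.3 + 0.107 + 0.322 + 0.0216 = 0.8706.
Amplification A = 1/(1 − 0.8706) = 7.728.
ΔT = 2.06 × 7.728 = 15.9 °C.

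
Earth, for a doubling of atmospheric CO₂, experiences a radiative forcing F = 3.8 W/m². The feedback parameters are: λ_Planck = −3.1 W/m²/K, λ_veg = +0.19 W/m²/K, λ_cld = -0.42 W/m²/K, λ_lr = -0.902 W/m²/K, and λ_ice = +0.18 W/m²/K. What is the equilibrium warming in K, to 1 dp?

0.9 K

Net feedback parameter λ = (−3.1) + (+0.19) + (-0.42) + (-0.902) + (+0.18) = -4.052 W/m²/K.
ΔT = −F/λ = −3.8/(-4.052) = 0.9 K.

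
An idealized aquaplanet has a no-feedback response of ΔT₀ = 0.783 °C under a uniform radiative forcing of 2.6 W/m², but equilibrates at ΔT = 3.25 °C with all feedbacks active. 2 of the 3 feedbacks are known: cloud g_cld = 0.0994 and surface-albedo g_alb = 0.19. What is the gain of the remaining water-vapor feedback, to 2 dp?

Amplification A = ΔT/ΔT₀ = 3.25/0.783 = 4.151.
Total gain g = 1 − 1/A = 1 − 1/4.151 = 0.7591.
Known gains sum to 0.0994 + 0.19 = 0.2894.
g_wv = 0.7591 − 0.2894 = 0.47.

0.47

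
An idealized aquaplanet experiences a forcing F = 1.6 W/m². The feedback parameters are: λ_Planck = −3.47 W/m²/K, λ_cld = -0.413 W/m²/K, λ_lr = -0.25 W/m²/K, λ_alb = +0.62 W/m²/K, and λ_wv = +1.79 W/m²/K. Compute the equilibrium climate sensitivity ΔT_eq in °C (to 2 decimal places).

0.93 °C

Net feedback parameter λ = (−3.47) + (-0.413) + (-0.25) + (+0.62) + (+1.79) = -1.723 W/m²/K.
ΔT = −F/λ = −1.6/(-1.723) = 0.93 °C.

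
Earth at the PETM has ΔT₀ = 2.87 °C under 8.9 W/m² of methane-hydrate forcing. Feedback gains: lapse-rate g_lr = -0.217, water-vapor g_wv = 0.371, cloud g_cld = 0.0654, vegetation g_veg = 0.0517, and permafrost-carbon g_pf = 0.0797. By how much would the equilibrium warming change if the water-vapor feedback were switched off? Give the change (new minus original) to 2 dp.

Original: g = 0.3508, ΔT = 2.87/(1−0.3508) = 4.4208 °C.
Without water-vapor: g' = -0.0202, ΔT' = 2.87/(1+0.0202) = 2.8132 °C.
Change = 2.8132 − 4.4208 = -1.61 °C.

-1.61 °C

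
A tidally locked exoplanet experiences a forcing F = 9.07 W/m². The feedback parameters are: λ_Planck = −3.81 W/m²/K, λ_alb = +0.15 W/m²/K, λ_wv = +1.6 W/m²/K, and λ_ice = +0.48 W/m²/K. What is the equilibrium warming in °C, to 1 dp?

5.7 °C

Net feedback parameter λ = (−3.81) + (+0.15) + (+1.6) + (+0.48) = -1.58 W/m²/K.
ΔT = −F/λ = −9.07/(-1.58) = 5.7 °C.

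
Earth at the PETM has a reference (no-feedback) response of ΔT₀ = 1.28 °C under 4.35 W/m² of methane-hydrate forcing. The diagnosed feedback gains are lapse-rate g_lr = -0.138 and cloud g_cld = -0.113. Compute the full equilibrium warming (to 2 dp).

Total gain g = -0.138 − 0.113 = -0.251.
Amplification A = 1/(1 + 0.251) = 0.7994.
ΔT = 1.28 × 0.7994 = 1.02 °C.

1.02 °C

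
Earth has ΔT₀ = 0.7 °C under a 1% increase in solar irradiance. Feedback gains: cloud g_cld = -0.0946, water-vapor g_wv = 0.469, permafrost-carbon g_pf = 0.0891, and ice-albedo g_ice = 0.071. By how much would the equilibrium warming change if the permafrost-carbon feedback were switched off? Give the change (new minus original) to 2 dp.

-0.24 °C

Original: g = 0.5345, ΔT = 0.7/(1−0.5345) = 1.5038 °C.
Without permafrost-carbon: g' = 0.4454, ΔT' = 0.7/(1−0.4454) = 1.2622 °C.
Change = 1.2622 − 1.5038 = -0.24 °C.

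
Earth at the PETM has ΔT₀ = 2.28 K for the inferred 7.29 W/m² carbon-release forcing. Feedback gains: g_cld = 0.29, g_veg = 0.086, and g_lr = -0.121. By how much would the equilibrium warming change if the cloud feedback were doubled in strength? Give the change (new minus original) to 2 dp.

Original: g = 0.255, ΔT = 2.28/(1−0.255) = 3.0604 K.
With doubled cloud: g' = 0.545, ΔT' = 2.28/(1−0.545) = 5.0110 K.
Change = 5.0110 − 3.0604 = 1.95 K.

1.95 K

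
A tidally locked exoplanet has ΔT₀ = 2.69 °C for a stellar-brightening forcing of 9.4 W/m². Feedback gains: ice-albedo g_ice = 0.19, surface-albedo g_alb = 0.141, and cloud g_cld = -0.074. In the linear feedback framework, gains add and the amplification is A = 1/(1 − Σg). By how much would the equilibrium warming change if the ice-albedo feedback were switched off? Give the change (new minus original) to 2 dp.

Original: g = 0.257, ΔT = 2.69/(1−0.257) = 3.6205 °C.
Without ice-albedo: g' = 0.067, ΔT' = 2.69/(1−0.067) = 2.8832 °C.
Change = 2.8832 − 3.6205 = -0.74 °C.

-0.74 °C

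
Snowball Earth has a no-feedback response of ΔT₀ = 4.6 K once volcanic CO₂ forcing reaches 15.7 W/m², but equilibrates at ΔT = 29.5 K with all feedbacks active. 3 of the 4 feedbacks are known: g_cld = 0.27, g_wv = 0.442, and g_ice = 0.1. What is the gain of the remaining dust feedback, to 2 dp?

0.03

Amplification A = ΔT/ΔT₀ = 29.5/4.6 = 6.413.
Total gain g = 1 − 1/A = 1 − 1/6.413 = 0.8441.
Known gains sum to 0.27 + 0.442 + 0.1 = 0.812.
g_dust = 0.8441 − 0.812 = 0.03.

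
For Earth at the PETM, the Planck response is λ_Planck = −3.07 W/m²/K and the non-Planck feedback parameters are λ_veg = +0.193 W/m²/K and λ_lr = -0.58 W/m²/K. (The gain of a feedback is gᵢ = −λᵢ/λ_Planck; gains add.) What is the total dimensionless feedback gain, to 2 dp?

Convert to gains: g_veg = 0.193/3.07 = 0.06287; g_lr = -0.58/3.07 = -0.1889.
Total gain g = -0.12603.

-0.13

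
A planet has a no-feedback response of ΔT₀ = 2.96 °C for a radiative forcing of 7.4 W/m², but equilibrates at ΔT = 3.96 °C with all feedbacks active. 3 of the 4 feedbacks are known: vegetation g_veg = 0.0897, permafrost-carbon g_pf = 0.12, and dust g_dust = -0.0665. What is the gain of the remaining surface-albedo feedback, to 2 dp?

Amplification A = ΔT/ΔT₀ = 3.96/2.96 = 1.338.
Total gain g = 1 − 1/A = 1 − 1/1.338 = 0.2526.
Known gains sum to 0.0897 + 0.12 − 0.0665 = 0.1432.
g_alb = 0.2526 − 0.1432 = 0.11.

0.11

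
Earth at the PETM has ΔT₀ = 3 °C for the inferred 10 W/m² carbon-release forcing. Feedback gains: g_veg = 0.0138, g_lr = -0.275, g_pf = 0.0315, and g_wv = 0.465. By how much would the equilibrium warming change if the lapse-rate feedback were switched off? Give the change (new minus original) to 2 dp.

2.20 °C

Original: g = 0.2353, ΔT = 3/(1−0.2353) = 3.9231 °C.
Without lapse-rate: g' = 0.5103, ΔT' = 3/(1−0.5103) = 6.1262 °C.
Change = 6.1262 − 3.9231 = 2.20 °C.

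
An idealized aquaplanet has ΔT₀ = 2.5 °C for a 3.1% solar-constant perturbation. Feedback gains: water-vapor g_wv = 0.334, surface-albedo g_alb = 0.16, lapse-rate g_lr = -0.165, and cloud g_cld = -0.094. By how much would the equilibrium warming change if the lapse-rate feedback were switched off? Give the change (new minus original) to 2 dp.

0.90 °C

Original: g = 0.235, ΔT = 2.5/(1−0.235) = 3.2680 °C.
Without lapse-rate: g' = 0.4, ΔT' = 2.5/(1−0.4) = 4.1667 °C.
Change = 4.1667 − 3.2680 = 0.90 °C.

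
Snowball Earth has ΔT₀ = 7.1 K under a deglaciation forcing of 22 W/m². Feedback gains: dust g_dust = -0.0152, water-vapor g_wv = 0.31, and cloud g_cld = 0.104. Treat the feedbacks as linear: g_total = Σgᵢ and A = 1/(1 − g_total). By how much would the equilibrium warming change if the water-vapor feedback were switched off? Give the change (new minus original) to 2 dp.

Original: g = 0.3988, ΔT = 7.1/(1−0.3988) = 11.8097 K.
Without water-vapor: g' = 0.0888, ΔT' = 7.1/(1−0.0888) = 7.7919 K.
Change = 7.7919 − 11.8097 = -4.02 K.

-4.02 K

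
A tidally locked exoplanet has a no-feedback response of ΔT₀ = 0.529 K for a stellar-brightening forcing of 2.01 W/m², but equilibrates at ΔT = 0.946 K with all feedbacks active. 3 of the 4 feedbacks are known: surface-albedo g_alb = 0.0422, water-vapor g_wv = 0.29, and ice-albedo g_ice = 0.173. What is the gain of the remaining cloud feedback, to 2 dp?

-0.06

Amplification A = ΔT/ΔT₀ = 0.946/0.529 = 1.788.
Total gain g = 1 − 1/A = 1 − 1/1.788 = 0.4407.
Known gains sum to 0.0422 + 0.29 + 0.173 = 0.5052.
g_cld = 0.4407 − 0.5052 = -0.06.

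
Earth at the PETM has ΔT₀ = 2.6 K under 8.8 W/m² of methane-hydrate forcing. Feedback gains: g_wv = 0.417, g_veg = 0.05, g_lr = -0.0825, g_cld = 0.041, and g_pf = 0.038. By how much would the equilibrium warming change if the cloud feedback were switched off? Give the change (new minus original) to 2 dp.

-0.34 K

Original: g = 0.4635, ΔT = 2.6/(1−0.4635) = 4.8462 K.
Without cloud: g' = 0.4225, ΔT' = 2.6/(1−0.4225) = 4.5022 K.
Change = 4.5022 − 4.8462 = -0.34 K.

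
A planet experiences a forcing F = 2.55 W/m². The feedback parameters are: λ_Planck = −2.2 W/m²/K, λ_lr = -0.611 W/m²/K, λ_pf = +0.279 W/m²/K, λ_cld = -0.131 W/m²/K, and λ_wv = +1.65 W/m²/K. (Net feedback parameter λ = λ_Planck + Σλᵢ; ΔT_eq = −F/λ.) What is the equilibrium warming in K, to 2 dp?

2.52 K

Net feedback parameter λ = (−2.2) + (-0.611) + (+0.279) + (-0.131) + (+1.65) = -1.013 W/m²/K.
ΔT = −F/λ = −2.55/(-1.013) = 2.52 K.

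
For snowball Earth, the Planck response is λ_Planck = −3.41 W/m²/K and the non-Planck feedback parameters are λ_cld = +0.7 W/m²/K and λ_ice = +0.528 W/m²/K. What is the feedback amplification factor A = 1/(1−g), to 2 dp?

Convert to gains: g_cld = 0.7/3.41 = 0.2053; g_ice = 0.528/3.41 = 0.1548.
Total gain g = 0.3601.
A = 1/(1 − 0.3601) = 1.56.

1.56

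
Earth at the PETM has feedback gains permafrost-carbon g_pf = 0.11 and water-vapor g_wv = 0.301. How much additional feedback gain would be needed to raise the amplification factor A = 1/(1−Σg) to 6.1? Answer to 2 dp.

0.43

Current total gain = 0.411.
Target gain for A = 6.1: g* = 1 − 1/6.1 = 0.8361.
Additional gain needed = 0.8361 − 0.411 = 0.43.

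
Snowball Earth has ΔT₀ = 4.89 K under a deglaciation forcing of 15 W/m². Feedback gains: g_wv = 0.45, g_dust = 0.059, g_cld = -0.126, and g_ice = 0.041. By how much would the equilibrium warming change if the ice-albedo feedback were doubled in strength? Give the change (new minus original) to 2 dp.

Original: g = 0.424, ΔT = 4.89/(1−0.424) = 8.4896 K.
With doubled ice-albedo: g' = 0.465, ΔT' = 4.89/(1−0.465) = 9.1402 K.
Change = 9.1402 − 8.4896 = 0.65 K.

0.65 K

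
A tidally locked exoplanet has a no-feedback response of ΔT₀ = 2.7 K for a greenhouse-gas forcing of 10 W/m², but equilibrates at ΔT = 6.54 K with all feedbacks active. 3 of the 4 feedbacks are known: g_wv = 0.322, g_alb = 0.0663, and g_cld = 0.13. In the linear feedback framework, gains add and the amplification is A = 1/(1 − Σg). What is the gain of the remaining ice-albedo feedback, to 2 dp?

0.07

Amplification A = ΔT/ΔT₀ = 6.54/2.7 = 2.422.
Total gain g = 1 − 1/A = 1 − 1/2.422 = 0.5871.
Known gains sum to 0.322 + 0.0663 + 0.13 = 0.5183.
g_ice = 0.5871 − 0.5183 = 0.07.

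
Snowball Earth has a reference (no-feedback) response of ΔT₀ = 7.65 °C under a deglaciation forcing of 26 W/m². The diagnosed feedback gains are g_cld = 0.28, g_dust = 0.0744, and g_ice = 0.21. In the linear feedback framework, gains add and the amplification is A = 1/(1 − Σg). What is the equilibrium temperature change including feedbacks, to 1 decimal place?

Total gain g = 0.28 + 0.0744 + 0.21 = 0.5644.
Amplification A = 1/(1 − 0.5644) = 2.296.
ΔT = 7.65 × 2.296 = 17.6 °C.

17.6 °C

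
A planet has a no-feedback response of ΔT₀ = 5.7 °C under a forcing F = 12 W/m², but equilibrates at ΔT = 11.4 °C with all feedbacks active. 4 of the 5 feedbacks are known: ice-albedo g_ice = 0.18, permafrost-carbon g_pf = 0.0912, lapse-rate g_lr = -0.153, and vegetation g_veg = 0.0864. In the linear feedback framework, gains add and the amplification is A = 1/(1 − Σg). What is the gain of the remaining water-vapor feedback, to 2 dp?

0.30

Amplification A = ΔT/ΔT₀ = 11.4/5.7 = 2.
Total gain g = 1 − 1/A = 1 − 1/2 = 0.5.
Known gains sum to 0.18 + 0.0912 − 0.153 + 0.0864 = 0.2046.
g_wv = 0.5 − 0.2046 = 0.30.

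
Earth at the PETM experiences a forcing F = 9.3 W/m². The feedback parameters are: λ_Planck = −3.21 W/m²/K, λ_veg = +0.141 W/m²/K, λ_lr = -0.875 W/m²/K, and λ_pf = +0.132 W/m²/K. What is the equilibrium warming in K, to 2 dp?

Net feedback parameter λ = (−3.21) + (+0.141) + (-0.875) + (+0.132) = -3.812 W/m²/K.
ΔT = −F/λ = −9.3/(-3.812) = 2.44 K.

2.44 K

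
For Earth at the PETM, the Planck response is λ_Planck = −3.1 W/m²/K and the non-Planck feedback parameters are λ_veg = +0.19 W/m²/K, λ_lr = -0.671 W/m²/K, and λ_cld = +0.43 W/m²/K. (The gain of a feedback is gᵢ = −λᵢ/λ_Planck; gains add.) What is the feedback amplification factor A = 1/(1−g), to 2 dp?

0.98

Convert to gains: g_veg = 0.19/3.1 = 0.06129; g_lr = -0.671/3.1 = -0.2165; g_cld = 0.43/3.1 = 0.1387.
Total gain g = -0.01651.
A = 1/(1 + 0.01651) = 0.98.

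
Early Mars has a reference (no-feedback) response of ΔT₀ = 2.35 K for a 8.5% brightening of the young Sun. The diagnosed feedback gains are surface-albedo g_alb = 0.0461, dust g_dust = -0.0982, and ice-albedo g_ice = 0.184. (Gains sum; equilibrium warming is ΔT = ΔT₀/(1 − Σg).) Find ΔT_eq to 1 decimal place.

Total gain g = 0.0461 − 0.0982 + 0.184 = 0.1319.
Amplification A = 1/(1 − 0.1319) = 1.152.
ΔT = 2.35 × 1.152 = 2.7 K.

2.7 K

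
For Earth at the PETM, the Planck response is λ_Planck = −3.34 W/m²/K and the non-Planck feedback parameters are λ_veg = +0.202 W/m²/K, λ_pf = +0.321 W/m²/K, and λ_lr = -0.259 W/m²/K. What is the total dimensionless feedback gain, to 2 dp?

0.08

Convert to gains: g_veg = 0.202/3.34 = 0.06048; g_pf = 0.321/3.34 = 0.09611; g_lr = -0.259/3.34 = -0.07754.
Total gain g = 0.07905.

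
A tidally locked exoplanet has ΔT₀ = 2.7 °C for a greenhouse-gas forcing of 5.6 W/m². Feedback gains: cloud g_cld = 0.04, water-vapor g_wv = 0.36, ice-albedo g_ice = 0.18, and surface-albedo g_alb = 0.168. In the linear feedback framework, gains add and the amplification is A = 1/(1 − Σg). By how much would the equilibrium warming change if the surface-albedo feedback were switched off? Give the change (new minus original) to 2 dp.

-4.29 °C

Original: g = 0.748, ΔT = 2.7/(1−0.748) = 10.7143 °C.
Without surface-albedo: g' = 0.58, ΔT' = 2.7/(1−0.58) = 6.4286 °C.
Change = 6.4286 − 10.7143 = -4.29 °C.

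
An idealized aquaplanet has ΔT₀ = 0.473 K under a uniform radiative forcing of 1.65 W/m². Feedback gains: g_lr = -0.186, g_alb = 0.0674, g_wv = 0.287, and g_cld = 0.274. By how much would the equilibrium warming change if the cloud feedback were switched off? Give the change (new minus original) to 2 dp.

-0.28 K

Original: g = 0.4424, ΔT = 0.473/(1−0.4424) = 0.8483 K.
Without cloud: g' = 0.1684, ΔT' = 0.473/(1−0.1684) = 0.5688 K.
Change = 0.5688 − 0.8483 = -0.28 K.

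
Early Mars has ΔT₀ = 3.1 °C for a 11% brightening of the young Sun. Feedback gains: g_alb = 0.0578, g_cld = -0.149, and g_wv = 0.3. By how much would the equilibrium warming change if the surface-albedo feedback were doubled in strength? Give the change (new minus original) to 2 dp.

Original: g = 0.2088, ΔT = 3.1/(1−0.2088) = 3.9181 °C.
With doubled surface-albedo: g' = 0.2666, ΔT' = 3.1/(1−0.2666) = 4.2269 °C.
Change = 4.2269 − 3.9181 = 0.31 °C.

0.31 °C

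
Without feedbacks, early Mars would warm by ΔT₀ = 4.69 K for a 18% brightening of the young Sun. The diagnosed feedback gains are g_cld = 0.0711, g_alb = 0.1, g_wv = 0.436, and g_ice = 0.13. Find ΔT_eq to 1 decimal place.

17.8 K

Total gain g = 0.0711 + 0.1 + 0.436 + 0.13 = 0.7371.
Amplification A = 1/(1 − 0.7371) = 3.804.
ΔT = 4.69 × 3.804 = 17.8 K.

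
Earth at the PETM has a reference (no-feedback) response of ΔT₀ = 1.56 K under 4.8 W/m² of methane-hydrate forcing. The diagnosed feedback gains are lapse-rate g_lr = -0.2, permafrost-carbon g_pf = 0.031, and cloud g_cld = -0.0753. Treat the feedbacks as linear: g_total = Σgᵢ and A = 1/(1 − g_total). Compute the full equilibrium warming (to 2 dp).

1.25 K

Total gain g = -0.2 + 0.031 − 0.0753 = -0.2443.
Amplification A = 1/(1 + 0.2443) = 0.8037.
ΔT = 1.56 × 0.8037 = 1.25 K.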